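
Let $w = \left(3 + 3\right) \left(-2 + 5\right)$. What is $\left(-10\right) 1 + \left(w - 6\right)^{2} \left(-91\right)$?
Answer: $-13114$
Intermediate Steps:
$w = 18$ ($w = 6 \cdot 3 = 18$)
$\left(-10\right) 1 + \left(w - 6\right)^{2} \left(-91\right) = \left(-10\right) 1 + \left(18 - 6\right)^{2} \left(-91\right) = -10 + 12^{2} \left(-91\right) = -10 + 144 \left(-91\right) = -10 - 13104 = -13114$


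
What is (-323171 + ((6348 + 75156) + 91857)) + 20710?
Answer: -129100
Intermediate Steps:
(-323171 + ((6348 + 75156) + 91857)) + 20710 = (-323171 + (81504 + 91857)) + 20710 = (-323171 + 173361) + 20710 = -149810 + 20710 = -129100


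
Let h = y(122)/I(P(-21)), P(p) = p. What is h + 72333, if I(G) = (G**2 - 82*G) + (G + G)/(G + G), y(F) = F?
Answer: 78264367/1082 ≈ 72333.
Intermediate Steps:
I(G) = 1 + G**2 - 82*G (I(G) = (G**2 - 82*G) + (2*G)/((2*G)) = (G**2 - 82*G) + (2*G)*(1/(2*G)) = (G**2 - 82*G) + 1 = 1 + G**2 - 82*G)
h = 61/1082 (h = 122/(1 + (-21)**2 - 82*(-21)) = 122/(1 + 441 + 1722) = 122/2164 = 122*(1/2164) = 61/1082 ≈ 0.056377)
h + 72333 = 61/1082 + 72333 = 78264367/1082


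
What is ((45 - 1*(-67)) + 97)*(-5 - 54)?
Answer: -12331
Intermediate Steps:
((45 - 1*(-67)) + 97)*(-5 - 54) = ((45 + 67) + 97)*(-59) = (112 + 97)*(-59) = 209*(-59) = -12331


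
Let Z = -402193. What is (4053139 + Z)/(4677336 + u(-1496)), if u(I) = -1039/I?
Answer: 420139632/538253515 ≈ 0.78056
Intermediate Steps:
(4053139 + Z)/(4677336 + u(-1496)) = (4053139 - 402193)/(4677336 - 1039/(-1496)) = 3650946/(4677336 - 1039*(-1/1496)) = 3650946/(4677336 + 1039/1496) = 3650946/(6997295695/1496) = 3650946*(1496/6997295695) = 420139632/538253515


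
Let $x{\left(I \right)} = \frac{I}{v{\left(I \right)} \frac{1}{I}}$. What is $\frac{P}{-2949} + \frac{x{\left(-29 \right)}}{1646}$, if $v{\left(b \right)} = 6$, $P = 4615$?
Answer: $- \frac{14365877}{9708108} \approx -1.4798$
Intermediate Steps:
$x{\left(I \right)} = \frac{I^{2}}{6}$ ($x{\left(I \right)} = \frac{I}{6 \frac{1}{I}} = I \frac{I}{6} = \frac{I^{2}}{6}$)
$\frac{P}{-2949} + \frac{x{\left(-29 \right)}}{1646} = \frac{4615}{-2949} + \frac{\frac{1}{6} \left(-29\right)^{2}}{1646} = 4615 \left(- \frac{1}{2949}\right) + \frac{1}{6} \cdot 841 \cdot \frac{1}{1646} = - \frac{4615}{2949} + \frac{841}{6} \cdot \frac{1}{1646} = - \frac{4615}{2949} + \frac{841}{9876} = - \frac{14365877}{9708108}$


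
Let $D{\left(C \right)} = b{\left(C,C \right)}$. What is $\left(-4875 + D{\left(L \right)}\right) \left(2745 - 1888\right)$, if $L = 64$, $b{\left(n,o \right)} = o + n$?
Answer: $-4068179$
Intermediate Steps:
$b{\left(n,o \right)} = n + o$
$D{\left(C \right)} = 2 C$ ($D{\left(C \right)} = C + C = 2 C$)
$\left(-4875 + D{\left(L \right)}\right) \left(2745 - 1888\right) = \left(-4875 + 2 \cdot 64\right) \left(2745 - 1888\right) = \left(-4875 + 128\right) 857 = \left(-4747\right) 857 = -4068179$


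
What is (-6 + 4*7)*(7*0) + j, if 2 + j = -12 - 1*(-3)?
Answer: -11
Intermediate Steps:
j = -11 (j = -2 + (-12 - 1*(-3)) = -2 + (-12 + 3) = -2 - 9 = -11)
(-6 + 4*7)*(7*0) + j = (-6 + 4*7)*(7*0) - 11 = (-6 + 28)*0 - 11 = 22*0 - 11 = 0 - 11 = -11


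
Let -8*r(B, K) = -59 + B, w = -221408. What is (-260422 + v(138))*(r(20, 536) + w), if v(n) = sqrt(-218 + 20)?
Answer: 230632978475/4 - 5313675*I*sqrt(22)/8 ≈ 5.7658e+10 - 3.1154e+6*I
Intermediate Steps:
v(n) = 3*I*sqrt(22) (v(n) = sqrt(-198) = 3*I*sqrt(22))
r(B, K) = 59/8 - B/8 (r(B, K) = -(-59 + B)/8 = 59/8 - B/8)
(-260422 + v(138))*(r(20, 536) + w) = (-260422 + 3*I*sqrt(22))*((59/8 - 1/8*20) - 221408) = (-260422 + 3*I*sqrt(22))*((59/8 - 5/2) - 221408) = (-260422 + 3*I*sqrt(22))*(39/8 - 221408) = (-260422 + 3*I*sqrt(22))*(-1771225/8) = 230632978475/4 - 5313675*I*sqrt(22)/8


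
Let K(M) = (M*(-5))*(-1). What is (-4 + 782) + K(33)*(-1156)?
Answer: -189962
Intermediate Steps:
K(M) = 5*M (K(M) = -5*M*(-1) = 5*M)
(-4 + 782) + K(33)*(-1156) = (-4 + 782) + (5*33)*(-1156) = 778 + 165*(-1156) = 778 - 190740 = -189962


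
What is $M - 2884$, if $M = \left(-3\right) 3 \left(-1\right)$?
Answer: $-2875$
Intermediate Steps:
$M = 9$ ($M = \left(-9\right) \left(-1\right) = 9$)
$M - 2884 = 9 - 2884 = -2875$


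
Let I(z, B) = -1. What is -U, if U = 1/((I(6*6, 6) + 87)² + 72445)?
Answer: -1/79841 ≈ -1.2525e-5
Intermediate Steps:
U = 1/79841 (U = 1/((-1 + 87)² + 72445) = 1/(86² + 72445) = 1/(7396 + 72445) = 1/79841 ≈ 1.2525e-5)
-U = -1*1/79841 = -1/79841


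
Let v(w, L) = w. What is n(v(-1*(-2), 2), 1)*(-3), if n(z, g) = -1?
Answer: 3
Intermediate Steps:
n(v(-1*(-2), 2), 1)*(-3) = -1*(-3) = 3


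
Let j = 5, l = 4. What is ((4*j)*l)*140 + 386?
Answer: 11586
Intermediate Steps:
((4*j)*l)*140 + 386 = ((4*5)*4)*140 + 386 = (20*4)*140 + 386 = 80*140 + 386 = 11200 + 386 = 11586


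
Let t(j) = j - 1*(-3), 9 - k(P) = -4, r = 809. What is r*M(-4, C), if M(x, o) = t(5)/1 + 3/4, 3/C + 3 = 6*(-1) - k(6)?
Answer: 28315/4 ≈ 7078.8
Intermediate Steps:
k(P) = 13 (k(P) = 9 - 1*(-4) = 9 + 4 = 13)
C = -3/22 (C = 3/(-3 + (6*(-1) - 1*13)) = 3/(-3 + (-6 - 13)) = 3/(-3 - 19) = 3/(-22) = 3*(-1/22) = -3/22 ≈ -0.13636)
t(j) = 3 + j (t(j) = j + 3 = 3 + j)
M(x, o) = 35/4 (M(x, o) = (3 + 5)/1 + 3/4 = 8*1 + 3*(1/4) = 8 + 3/4 = 35/4)
r*M(-4, C) = 809*(35/4) = 28315/4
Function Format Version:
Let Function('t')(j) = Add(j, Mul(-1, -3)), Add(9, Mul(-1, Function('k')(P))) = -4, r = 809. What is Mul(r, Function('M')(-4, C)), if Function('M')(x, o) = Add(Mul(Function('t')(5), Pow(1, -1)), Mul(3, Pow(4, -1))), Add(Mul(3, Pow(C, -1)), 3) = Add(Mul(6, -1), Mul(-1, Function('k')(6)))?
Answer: Rational(28315, 4) ≈ 7078.8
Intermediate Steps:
Function('k')(P) = 13 (Function('k')(P) = Add(9, Mul(-1, -4)) = Add(9, 4) = 13)
C = Rational(-3, 22) (C = Mul(3, Pow(Add(-3, Add(Mul(6, -1), Mul(-1, 13))), -1)) = Mul(3, Pow(Add(-3, Add(-6, -13)), -1)) = Mul(3, Pow(Add(-3, -19), -1)) = Mul(3, Pow(-22, -1)) = Mul(3, Rational(-1, 22)) = Rational(-3, 22) ≈ -0.13636)
Function('t')(j) = Add(3, j) (Function('t')(j) = Add(j, 3) = Add(3, j))
Function('M')(x, o) = Rational(35, 4) (Function('M')(x, o) = Add(Mul(Add(3, 5), Pow(1, -1)), Mul(3, Pow(4, -1))) = Add(Mul(8, 1), Mul(3, Rational(1, 4))) = Add(8, Rational(3, 4)) = Rational(35, 4))
Mul(r, Function('M')(-4, C)) = Mul(809, Rational(35, 4)) = Rational(28315, 4)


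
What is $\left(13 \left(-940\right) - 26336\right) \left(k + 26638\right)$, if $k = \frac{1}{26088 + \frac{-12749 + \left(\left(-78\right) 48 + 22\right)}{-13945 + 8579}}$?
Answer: $- \frac{143792467715963808}{140004679} \approx -1.0271 \cdot 10^{9}$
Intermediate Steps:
$k = \frac{5366}{140004679}$ ($k = \frac{1}{26088 + \frac{-12749 + \left(-3744 + 22\right)}{-5366}} = \frac{1}{26088 + \left(-12749 - 3722\right) \left(- \frac{1}{5366}\right)} = \frac{1}{26088 - - \frac{16471}{5366}} = \frac{1}{26088 + \frac{16471}{5366}} = \frac{1}{\frac{140004679}{5366}} = \frac{5366}{140004679} \approx 3.8327 \cdot 10^{-5}$)
$\left(13 \left(-940\right) - 26336\right) \left(k + 26638\right) = \left(13 \left(-940\right) - 26336\right) \left(\frac{5366}{140004679} + 26638\right) = \left(-12220 - 26336\right) \frac{3729444644568}{140004679} = \left(-38556\right) \frac{3729444644568}{140004679} = - \frac{143792467715963808}{140004679}$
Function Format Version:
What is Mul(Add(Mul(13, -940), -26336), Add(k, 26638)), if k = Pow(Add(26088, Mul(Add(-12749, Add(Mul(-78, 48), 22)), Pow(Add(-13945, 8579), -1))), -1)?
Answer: Rational(-143792467715963808, 140004679) ≈ -1.0271e+9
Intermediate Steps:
k = Rational(5366, 140004679) (k = Pow(Add(26088, Mul(Add(-12749, Add(-3744, 22)), Pow(-5366, -1))), -1) = Pow(Add(26088, Mul(Add(-12749, -3722), Rational(-1, 5366))), -1) = Pow(Add(26088, Mul(-16471, Rational(-1, 5366))), -1) = Pow(Add(26088, Rational(16471, 5366)), -1) = Pow(Rational(140004679, 5366), -1) = Rational(5366, 140004679) ≈ 3.8327e-5)
Mul(Add(Mul(13, -940), -26336), Add(k, 26638)) = Mul(Add(Mul(13, -940), -26336), Add(Rational(5366, 140004679), 26638)) = Mul(Add(-12220, -26336), Rational(3729444644568, 140004679)) = Mul(-38556, Rational(3729444644568, 140004679)) = Rational(-143792467715963808, 140004679)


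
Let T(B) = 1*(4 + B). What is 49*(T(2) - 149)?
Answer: -7007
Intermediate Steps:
T(B) = 4 + B
49*(T(2) - 149) = 49*((4 + 2) - 149) = 49*(6 - 149) = 49*(-143) = -7007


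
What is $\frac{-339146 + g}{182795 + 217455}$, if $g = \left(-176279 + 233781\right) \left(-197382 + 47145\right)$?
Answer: $- \frac{863926712}{40025} \approx -21585.0$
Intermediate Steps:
$g = -8638927974$ ($g = 57502 \left(-150237\right) = -8638927974$)
$\frac{-339146 + g}{182795 + 217455} = \frac{-339146 - 8638927974}{182795 + 217455} = - \frac{8639267120}{400250} = \left(-8639267120\right) \frac{1}{400250} = - \frac{863926712}{40025}$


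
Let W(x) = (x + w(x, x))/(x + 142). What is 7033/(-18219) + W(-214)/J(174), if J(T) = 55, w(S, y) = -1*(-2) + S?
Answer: -1116077/4008180 ≈ -0.27845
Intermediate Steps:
w(S, y) = 2 + S
W(x) = (2 + 2*x)/(142 + x) (W(x) = (x + (2 + x))/(x + 142) = (2 + 2*x)/(142 + x))
7033/(-18219) + W(-214)/J(174) = 7033/(-18219) + (2*(1 - 214)/(142 - 214))/55 = 7033*(-1/18219) + (2*(-213)/(-72))*(1/55) = -7033/18219 + (2*(-1/72)*(-213))*(1/55) = -7033/18219 + (71/12)*(1/55) = -7033/18219 + 71/660 = -1116077/4008180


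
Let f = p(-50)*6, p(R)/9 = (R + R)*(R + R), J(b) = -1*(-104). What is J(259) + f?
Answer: 540104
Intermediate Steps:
J(b) = 104
p(R) = 36*R**2 (p(R) = 9*((R + R)*(R + R)) = 9*((2*R)*(2*R)) = 9*(4*R**2) = 36*R**2)
f = 540000 (f = (36*(-50)**2)*6 = (36*2500)*6 = 90000*6 = 540000)
J(259) + f = 104 + 540000 = 540104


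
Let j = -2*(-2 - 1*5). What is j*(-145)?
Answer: -2030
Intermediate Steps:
j = 14 (j = -2*(-2 - 5) = -2*(-7) = 14)
j*(-145) = 14*(-145) = -2030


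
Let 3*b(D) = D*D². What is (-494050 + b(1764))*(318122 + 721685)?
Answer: 1901997493562786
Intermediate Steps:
b(D) = D³/3 (b(D) = (D*D²)/3 = D³/3)
(-494050 + b(1764))*(318122 + 721685) = (-494050 + (⅓)*1764³)*(318122 + 721685) = (-494050 + (⅓)*5489031744)*1039807 = (-494050 + 1829677248)*1039807 = 1829183198*1039807 = 1901997493562786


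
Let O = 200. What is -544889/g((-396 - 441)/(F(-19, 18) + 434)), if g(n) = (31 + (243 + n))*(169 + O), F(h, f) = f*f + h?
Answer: -402672971/74408481 ≈ -5.4117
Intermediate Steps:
F(h, f) = h + f² (F(h, f) = f² + h = h + f²)
g(n) = 101106 + 369*n (g(n) = (31 + (243 + n))*(169 + 200) = (274 + n)*369 = 101106 + 369*n)
-544889/g((-396 - 441)/(F(-19, 18) + 434)) = -544889/(101106 + 369*((-396 - 441)/((-19 + 18²) + 434))) = -544889/(101106 + 369*(-837/((-19 + 324) + 434))) = -544889/(101106 + 369*(-837/(305 + 434))) = -544889/(101106 + 369*(-837/739)) = -544889/(101106 - 308853/739) = -544889/74408481/739 = -544889*739/74408481 = -402672971/74408481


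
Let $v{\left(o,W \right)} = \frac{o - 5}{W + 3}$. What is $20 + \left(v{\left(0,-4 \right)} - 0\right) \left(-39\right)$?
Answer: $-175$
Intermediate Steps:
$v{\left(o,W \right)} = \frac{-5 + o}{3 + W}$
$20 + \left(v{\left(0,-4 \right)} - 0\right) \left(-39\right) = 20 + \left(\frac{-5 + 0}{3 - 4} - 0\right) \left(-39\right) = 20 + \left(\frac{1}{-1} \left(-5\right) + 0\right) \left(-39\right) = 20 + \left(\left(-1\right) \left(-5\right) + 0\right) \left(-39\right) = 20 + \left(5 + 0\right) \left(-39\right) = 20 + 5 \left(-39\right) = 20 - 195 = -175$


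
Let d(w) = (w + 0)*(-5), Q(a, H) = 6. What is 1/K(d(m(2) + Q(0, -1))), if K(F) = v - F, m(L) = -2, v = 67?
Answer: 1/87 ≈ 0.011494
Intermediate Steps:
d(w) = -5*w (d(w) = w*(-5) = -5*w)
K(F) = 67 - F
1/K(d(m(2) + Q(0, -1))) = 1/(67 - (-5)*(-2 + 6)) = 1/(67 - (-5)*4) = 1/(67 - 1*(-20)) = 1/(67 + 20) = 1/87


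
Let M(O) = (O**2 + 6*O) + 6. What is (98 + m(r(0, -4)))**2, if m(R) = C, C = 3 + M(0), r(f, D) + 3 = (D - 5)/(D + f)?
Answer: 11449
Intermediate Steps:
M(O) = 6 + O**2 + 6*O
r(f, D) = -3 + (-5 + D)/(D + f) (r(f, D) = -3 + (D - 5)/(D + f) = -3 + (-5 + D)/(D + f))
C = 9 (C = 3 + (6 + 0**2 + 6*0) = 3 + (6 + 0 + 0) = 3 + 6 = 9)
m(R) = 9
(98 + m(r(0, -4)))**2 = (98 + 9)**2 = 107**2 = 11449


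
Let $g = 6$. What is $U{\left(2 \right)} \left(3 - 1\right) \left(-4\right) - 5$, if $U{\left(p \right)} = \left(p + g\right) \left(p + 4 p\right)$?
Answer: $-645$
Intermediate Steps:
$U{\left(p \right)} = 5 p \left(6 + p\right)$ ($U{\left(p \right)} = \left(p + 6\right) \left(p + 4 p\right) = \left(6 + p\right) 5 p = 5 p \left(6 + p\right)$)
$U{\left(2 \right)} \left(3 - 1\right) \left(-4\right) - 5 = 5 \cdot 2 \left(6 + 2\right) \left(3 - 1\right) \left(-4\right) - 5 = 5 \cdot 2 \cdot 8 \cdot 2 \left(-4\right) - 5 = 80 \left(-8\right) - 5 = -640 - 5 = -645$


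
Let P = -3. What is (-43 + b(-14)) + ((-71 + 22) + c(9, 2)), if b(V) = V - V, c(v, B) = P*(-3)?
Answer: -83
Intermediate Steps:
c(v, B) = 9 (c(v, B) = -3*(-3) = 9)
b(V) = 0
(-43 + b(-14)) + ((-71 + 22) + c(9, 2)) = (-43 + 0) + ((-71 + 22) + 9) = -43 + (-49 + 9) = -43 - 40 = -83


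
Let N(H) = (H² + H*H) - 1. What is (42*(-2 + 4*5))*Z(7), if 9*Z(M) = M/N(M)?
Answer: 588/97 ≈ 6.0619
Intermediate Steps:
N(H) = -1 + 2*H² (N(H) = (H² + H²) - 1 = 2*H² - 1 = -1 + 2*H²)
Z(M) = M/(9*(-1 + 2*M²)) (Z(M) = (M/(-1 + 2*M²))/9 = M/(9*(-1 + 2*M²)))
(42*(-2 + 4*5))*Z(7) = (42*(-2 + 4*5))*((⅑)*7/(-1 + 2*7²)) = (42*(-2 + 20))*((⅑)*7/(-1 + 2*49)) = (42*18)*((⅑)*7/(-1 + 98)) = 756*((⅑)*7/97) = 756*((⅑)*7*(1/97)) = 756*(7/873) = 588/97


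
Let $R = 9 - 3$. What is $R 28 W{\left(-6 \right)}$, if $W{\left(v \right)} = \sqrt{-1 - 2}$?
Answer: $168 i \sqrt{3} \approx 290.98 i$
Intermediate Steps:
$R = 6$
$W{\left(v \right)} = i \sqrt{3}$ ($W{\left(v \right)} = \sqrt{-3} = i \sqrt{3}$)
$R 28 W{\left(-6 \right)} = 6 \cdot 28 i \sqrt{3} = 168 i \sqrt{3}$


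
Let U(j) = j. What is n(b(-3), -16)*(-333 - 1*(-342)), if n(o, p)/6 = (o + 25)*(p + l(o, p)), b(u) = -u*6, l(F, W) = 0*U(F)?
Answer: -37152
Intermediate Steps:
l(F, W) = 0 (l(F, W) = 0*F = 0)
b(u) = -6*u
n(o, p) = 6*p*(25 + o) (n(o, p) = 6*((o + 25)*(p + 0)) = 6*((25 + o)*p) = 6*(p*(25 + o)) = 6*p*(25 + o))
n(b(-3), -16)*(-333 - 1*(-342)) = (6*(-16)*(25 - 6*(-3)))*(-333 - 1*(-342)) = (6*(-16)*(25 + 18))*(-333 + 342) = (6*(-16)*43)*9 = -4128*9 = -37152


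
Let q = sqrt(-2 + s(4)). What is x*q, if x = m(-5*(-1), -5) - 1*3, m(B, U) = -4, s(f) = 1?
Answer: -7*I ≈ -7.0*I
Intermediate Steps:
q = I (q = sqrt(-2 + 1) = sqrt(-1) = I ≈ 1.0*I)
x = -7 (x = -4 - 1*3 = -4 - 3 = -7)
x*q = -7*I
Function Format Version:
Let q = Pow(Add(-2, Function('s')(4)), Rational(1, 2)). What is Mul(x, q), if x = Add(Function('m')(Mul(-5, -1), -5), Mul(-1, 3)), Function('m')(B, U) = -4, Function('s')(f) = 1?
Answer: Mul(-7, I) ≈ Mul(-7.0000, I)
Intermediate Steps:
q = I (q = Pow(Add(-2, 1), Rational(1, 2)) = Pow(-1, Rational(1, 2)) = I ≈ Mul(1.0000, I))
x = -7 (x = Add(-4, Mul(-1, 3)) = Add(-4, -3) = -7)
Mul(x, q) = Mul(-7, I)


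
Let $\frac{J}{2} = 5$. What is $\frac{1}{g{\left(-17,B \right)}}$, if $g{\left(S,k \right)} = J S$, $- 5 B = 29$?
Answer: $- \frac{1}{170} \approx -0.0058824$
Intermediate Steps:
$J = 10$ ($J = 2 \cdot 5 = 10$)
$B = - \frac{29}{5}$ ($B = \left(- \frac{1}{5}\right) 29 = - \frac{29}{5} \approx -5.8$)
$g{\left(S,k \right)} = 10 S$
$\frac{1}{g{\left(-17,B \right)}} = \frac{1}{10 \left(-17\right)} = \frac{1}{-170} = - \frac{1}{170}$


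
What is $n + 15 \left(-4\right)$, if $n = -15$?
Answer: $-75$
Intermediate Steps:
$n + 15 \left(-4\right) = -15 + 15 \left(-4\right) = -15 - 60 = -75$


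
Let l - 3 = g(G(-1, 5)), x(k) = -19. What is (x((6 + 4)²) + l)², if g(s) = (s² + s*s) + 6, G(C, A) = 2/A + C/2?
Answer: 249001/2500 ≈ 99.600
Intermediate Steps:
G(C, A) = C/2 + 2/A (G(C, A) = 2/A + C*(½) = 2/A + C/2 = C/2 + 2/A)
g(s) = 6 + 2*s² (g(s) = (s² + s²) + 6 = 2*s² + 6 = 6 + 2*s²)
l = 451/50 (l = 3 + (6 + 2*((½)*(-1) + 2/5)²) = 3 + (6 + 2*(-½ + 2*(⅕))²) = 3 + (6 + 2*(-½ + ⅖)²) = 3 + (6 + 2*(-⅒)²) = 3 + (6 + 2*(1/100)) = 3 + (6 + 1/50) = 3 + 301/50 = 451/50 ≈ 9.0200)
(x((6 + 4)²) + l)² = (-19 + 451/50)² = (-499/50)² = 249001/2500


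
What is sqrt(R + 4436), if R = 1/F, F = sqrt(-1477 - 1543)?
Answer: sqrt(10114523600 - 1510*I*sqrt(755))/1510 ≈ 66.603 - 0.00013661*I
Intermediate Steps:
F = 2*I*sqrt(755) (F = sqrt(-3020) = 2*I*sqrt(755) ≈ 54.955*I)
R = -I*sqrt(755)/1510 (R = 1/(2*I*sqrt(755)) = -I*sqrt(755)/1510 ≈ -0.018197*I)
sqrt(R + 4436) = sqrt(-I*sqrt(755)/1510 + 4436) = sqrt(4436 - I*sqrt(755)/1510)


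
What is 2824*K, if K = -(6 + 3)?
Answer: -25416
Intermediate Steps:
K = -9 (K = -1*9 = -9)
2824*K = 2824*(-9) = -25416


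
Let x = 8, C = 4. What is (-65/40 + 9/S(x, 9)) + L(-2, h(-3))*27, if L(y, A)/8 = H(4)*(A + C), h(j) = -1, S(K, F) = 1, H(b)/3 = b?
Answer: 62267/8 ≈ 7783.4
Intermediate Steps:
H(b) = 3*b
L(y, A) = 384 + 96*A (L(y, A) = 8*((3*4)*(A + 4)) = 8*(12*(4 + A)) = 8*(48 + 12*A) = 384 + 96*A)
(-65/40 + 9/S(x, 9)) + L(-2, h(-3))*27 = (-65/40 + 9/1) + (384 + 96*(-1))*27 = (-65*1/40 + 9*1) + (384 - 96)*27 = (-13/8 + 9) + 288*27 = 59/8 + 7776 = 62267/8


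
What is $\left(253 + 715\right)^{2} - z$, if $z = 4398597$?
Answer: $-3461573$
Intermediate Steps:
$\left(253 + 715\right)^{2} - z = \left(253 + 715\right)^{2} - 4398597 = 968^{2} - 4398597 = 937024 - 4398597 = -3461573$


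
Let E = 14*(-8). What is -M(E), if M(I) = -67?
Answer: 67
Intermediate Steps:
E = -112
-M(E) = -1*(-67) = 67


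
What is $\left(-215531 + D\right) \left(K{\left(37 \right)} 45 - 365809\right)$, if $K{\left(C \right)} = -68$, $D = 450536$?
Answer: $-86686059345$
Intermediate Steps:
$\left(-215531 + D\right) \left(K{\left(37 \right)} 45 - 365809\right) = \left(-215531 + 450536\right) \left(\left(-68\right) 45 - 365809\right) = 235005 \left(-3060 - 365809\right) = 235005 \left(-368869\right) = -86686059345$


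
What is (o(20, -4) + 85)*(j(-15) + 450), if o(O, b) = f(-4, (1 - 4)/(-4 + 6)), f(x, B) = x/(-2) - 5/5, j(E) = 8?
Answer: 39388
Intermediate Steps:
f(x, B) = -1 - x/2 (f(x, B) = x*(-½) - 5*⅕ = -x/2 - 1 = -1 - x/2)
o(O, b) = 1 (o(O, b) = -1 - ½*(-4) = -1 + 2 = 1)
(o(20, -4) + 85)*(j(-15) + 450) = (1 + 85)*(8 + 450) = 86*458 = 39388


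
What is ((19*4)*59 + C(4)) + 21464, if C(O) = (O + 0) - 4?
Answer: 25948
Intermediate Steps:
C(O) = -4 + O (C(O) = O - 4 = -4 + O)
((19*4)*59 + C(4)) + 21464 = ((19*4)*59 + (-4 + 4)) + 21464 = (76*59 + 0) + 21464 = (4484 + 0) + 21464 = 4484 + 21464 = 25948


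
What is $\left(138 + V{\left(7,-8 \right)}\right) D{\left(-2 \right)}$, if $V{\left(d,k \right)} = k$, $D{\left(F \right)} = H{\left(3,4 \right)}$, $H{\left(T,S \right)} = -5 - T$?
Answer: $-1040$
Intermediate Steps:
$D{\left(F \right)} = -8$ ($D{\left(F \right)} = -5 - 3 = -8$)
$\left(138 + V{\left(7,-8 \right)}\right) D{\left(-2 \right)} = \left(138 - 8\right) \left(-8\right) = 130 \left(-8\right) = -1040$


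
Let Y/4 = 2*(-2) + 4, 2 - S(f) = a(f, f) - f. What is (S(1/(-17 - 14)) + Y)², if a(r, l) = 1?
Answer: 900/961 ≈ 0.93652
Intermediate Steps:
S(f) = 1 + f (S(f) = 2 - (1 - f) = 2 + (-1 + f) = 1 + f)
Y = 0 (Y = 4*(2*(-2) + 4) = 4*(-4 + 4) = 4*0 = 0)
(S(1/(-17 - 14)) + Y)² = ((1 + 1/(-17 - 14)) + 0)² = ((1 + 1/(-31)) + 0)² = ((1 - 1/31) + 0)² = (30/31 + 0)² = (30/31)² = 900/961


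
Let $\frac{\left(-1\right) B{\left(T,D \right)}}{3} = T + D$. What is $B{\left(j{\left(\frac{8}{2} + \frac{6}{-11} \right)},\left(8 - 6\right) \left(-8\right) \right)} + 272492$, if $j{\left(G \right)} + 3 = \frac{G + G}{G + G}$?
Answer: $272546$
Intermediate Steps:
$j{\left(G \right)} = -2$ ($j{\left(G \right)} = -3 + \frac{G + G}{G + G} = -3 + \frac{2 G}{2 G} = -3 + 2 G \frac{1}{2 G} = -3 + 1 = -2$)
$B{\left(T,D \right)} = - 3 D - 3 T$ ($B{\left(T,D \right)} = - 3 \left(T + D\right) = - 3 \left(D + T\right) = - 3 D - 3 T$)
$B{\left(j{\left(\frac{8}{2} + \frac{6}{-11} \right)},\left(8 - 6\right) \left(-8\right) \right)} + 272492 = \left(- 3 \left(8 - 6\right) \left(-8\right) - -6\right) + 272492 = \left(- 3 \cdot 2 \left(-8\right) + 6\right) + 272492 = \left(\left(-3\right) \left(-16\right) + 6\right) + 272492 = \left(48 + 6\right) + 272492 = 54 + 272492 = 272546$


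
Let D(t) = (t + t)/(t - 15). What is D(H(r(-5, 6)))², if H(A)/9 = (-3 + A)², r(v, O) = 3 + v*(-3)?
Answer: 18225/4489 ≈ 4.0599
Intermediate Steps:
r(v, O) = 3 - 3*v
H(A) = 9*(-3 + A)²
D(t) = 2*t/(-15 + t) (D(t) = (2*t)/(-15 + t) = 2*t/(-15 + t))
D(H(r(-5, 6)))² = (2*(9*(-3 + (3 - 3*(-5)))²)/(-15 + 9*(-3 + (3 - 3*(-5)))²))² = (2*(9*(-3 + (3 + 15))²)/(-15 + 9*(-3 + (3 + 15))²))² = (2*(9*(-3 + 18)²)/(-15 + 9*(-3 + 18)²))² = (2*(9*15²)/(-15 + 9*15²))² = (2*(9*225)/(-15 + 9*225))² = (2*2025/(-15 + 2025))² = (2*2025/2010)² = (2*2025*(1/2010))² = (135/67)² = 18225/4489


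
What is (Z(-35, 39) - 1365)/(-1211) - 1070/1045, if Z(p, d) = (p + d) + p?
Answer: 32610/253099 ≈ 0.12884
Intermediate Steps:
Z(p, d) = d + 2*p (Z(p, d) = (d + p) + p = d + 2*p)
(Z(-35, 39) - 1365)/(-1211) - 1070/1045 = ((39 + 2*(-35)) - 1365)/(-1211) - 1070/1045 = ((39 - 70) - 1365)*(-1/1211) - 1070*1/1045 = (-31 - 1365)*(-1/1211) - 214/209 = -1396*(-1/1211) - 214/209 = 1396/1211 - 214/209 = 32610/253099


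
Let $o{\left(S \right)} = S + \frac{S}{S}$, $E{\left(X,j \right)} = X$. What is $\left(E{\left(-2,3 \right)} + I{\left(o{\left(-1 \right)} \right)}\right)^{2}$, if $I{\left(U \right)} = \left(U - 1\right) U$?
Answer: $4$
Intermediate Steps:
$o{\left(S \right)} = 1 + S$ ($o{\left(S \right)} = S + 1 = 1 + S$)
$I{\left(U \right)} = U \left(-1 + U\right)$ ($I{\left(U \right)} = \left(-1 + U\right) U = U \left(-1 + U\right)$)
$\left(E{\left(-2,3 \right)} + I{\left(o{\left(-1 \right)} \right)}\right)^{2} = \left(-2 + \left(1 - 1\right) \left(-1 + \left(1 - 1\right)\right)\right)^{2} = \left(-2 + 0 \left(-1 + 0\right)\right)^{2} = \left(-2 + 0 \left(-1\right)\right)^{2} = \left(-2 + 0\right)^{2} = \left(-2\right)^{2} = 4$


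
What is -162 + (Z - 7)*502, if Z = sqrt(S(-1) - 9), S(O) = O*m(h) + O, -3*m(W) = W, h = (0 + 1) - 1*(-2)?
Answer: -3676 + 1506*I ≈ -3676.0 + 1506.0*I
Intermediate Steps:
h = 3 (h = 1 + 2 = 3)
m(W) = -W/3
S(O) = 0 (S(O) = O*(-1/3*3) + O = O*(-1) + O = -O + O = 0)
Z = 3*I (Z = sqrt(0 - 9) = sqrt(-9) = 3*I ≈ 3.0*I)
-162 + (Z - 7)*502 = -162 + (3*I - 7)*502 = -162 + (-7 + 3*I)*502 = -162 + (-3514 + 1506*I) = -3676 + 1506*I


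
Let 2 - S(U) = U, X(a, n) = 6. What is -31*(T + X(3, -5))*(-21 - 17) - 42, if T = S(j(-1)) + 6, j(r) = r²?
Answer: 15272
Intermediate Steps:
S(U) = 2 - U
T = 7 (T = (2 - 1*(-1)²) + 6 = (2 - 1*1) + 6 = (2 - 1) + 6 = 1 + 6 = 7)
-31*(T + X(3, -5))*(-21 - 17) - 42 = -31*(7 + 6)*(-21 - 17) - 42 = -403*(-38) - 42 = -31*(-494) - 42 = 15314 - 42 = 15272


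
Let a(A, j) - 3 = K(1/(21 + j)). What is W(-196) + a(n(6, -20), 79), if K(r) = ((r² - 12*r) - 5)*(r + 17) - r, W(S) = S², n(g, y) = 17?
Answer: 38331900501/1000000 ≈ 38332.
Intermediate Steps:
K(r) = -r + (17 + r)*(-5 + r² - 12*r) (K(r) = (-5 + r² - 12*r)*(17 + r) - r = (17 + r)*(-5 + r² - 12*r) - r = -r + (17 + r)*(-5 + r² - 12*r))
a(A, j) = -82 + (21 + j)⁻³ - 210/(21 + j) + 5/(21 + j)² (a(A, j) = 3 + (-85 + (1/(21 + j))³ - 210/(21 + j) + 5*(1/(21 + j))²) = 3 + (-85 + (21 + j)⁻³ - 210/(21 + j) + 5/(21 + j)²) = -82 + (21 + j)⁻³ - 210/(21 + j) + 5/(21 + j)²)
W(-196) + a(n(6, -20), 79) = (-196)² + (-82 - 210/(21 + 79) + 106/(21 + 79)³ + 5*79/(21 + 79)³) = 38416 + (-82 - 210/100 + 106/100³ + 5*79/100³) = 38416 + (-82 - 210*1/100 + 106*(1/1000000) + 5*79*(1/1000000)) = 38416 + (-82 - 21/10 + 53/500000 + 79/200000) = 38416 - 84099499/1000000 = 38331900501/1000000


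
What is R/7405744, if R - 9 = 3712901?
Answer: 1856455/3702872 ≈ 0.50136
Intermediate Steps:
R = 3712910 (R = 9 + 3712901 = 3712910)
R/7405744 = 3712910/7405744 = 3712910*(1/7405744) = 1856455/3702872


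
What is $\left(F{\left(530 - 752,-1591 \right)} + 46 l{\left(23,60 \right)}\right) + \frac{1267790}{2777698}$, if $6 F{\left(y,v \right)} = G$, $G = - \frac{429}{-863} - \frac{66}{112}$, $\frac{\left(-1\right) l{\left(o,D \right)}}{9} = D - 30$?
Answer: $- \frac{238172701052875}{19177226992} \approx -12420.0$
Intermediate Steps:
$l{\left(o,D \right)} = 270 - 9 D$ ($l{\left(o,D \right)} = - 9 \left(D - 30\right) = - 9 \left(-30 + D\right) = 270 - 9 D$)
$G = - \frac{4455}{48328}$ ($G = \left(-429\right) \left(- \frac{1}{863}\right) - \frac{33}{56} = \frac{429}{863} - \frac{33}{56} = - \frac{4455}{48328} \approx -0.092183$)
$F{\left(y,v \right)} = - \frac{1485}{96656}$ ($F{\left(y,v \right)} = \frac{1}{6} \left(- \frac{4455}{48328}\right) = - \frac{1485}{96656}$)
$\left(F{\left(530 - 752,-1591 \right)} + 46 l{\left(23,60 \right)}\right) + \frac{1267790}{2777698} = \left(- \frac{1485}{96656} + 46 \left(270 - 540\right)\right) + \frac{1267790}{2777698} = \left(- \frac{1485}{96656} + 46 \left(270 - 540\right)\right) + 1267790 \cdot \frac{1}{2777698} = \left(- \frac{1485}{96656} + 46 \left(-270\right)\right) + \frac{633895}{1388849} = \left(- \frac{1485}{96656} - 12420\right) + \frac{633895}{1388849} = - \frac{1200469005}{96656} + \frac{633895}{1388849} = - \frac{238172701052875}{19177226992}$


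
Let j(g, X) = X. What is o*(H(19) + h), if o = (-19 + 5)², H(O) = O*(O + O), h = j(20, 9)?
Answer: 143276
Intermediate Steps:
h = 9
H(O) = 2*O² (H(O) = O*(2*O) = 2*O²)
o = 196 (o = (-14)² = 196)
o*(H(19) + h) = 196*(2*19² + 9) = 196*(2*361 + 9) = 196*(722 + 9) = 196*731 = 143276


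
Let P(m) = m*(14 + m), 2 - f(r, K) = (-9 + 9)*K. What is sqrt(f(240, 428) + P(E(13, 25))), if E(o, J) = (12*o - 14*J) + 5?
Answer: sqrt(33077) ≈ 181.87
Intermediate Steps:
f(r, K) = 2 (f(r, K) = 2 - (-9 + 9)*K = 2 - 0*K = 2 - 1*0 = 2 + 0 = 2)
E(o, J) = 5 - 14*J + 12*o (E(o, J) = (-14*J + 12*o) + 5 = 5 - 14*J + 12*o)
sqrt(f(240, 428) + P(E(13, 25))) = sqrt(2 + (5 - 14*25 + 12*13)*(14 + (5 - 14*25 + 12*13))) = sqrt(2 + (5 - 350 + 156)*(14 + (5 - 350 + 156))) = sqrt(2 - 189*(14 - 189)) = sqrt(2 - 189*(-175)) = sqrt(2 + 33075) = sqrt(33077)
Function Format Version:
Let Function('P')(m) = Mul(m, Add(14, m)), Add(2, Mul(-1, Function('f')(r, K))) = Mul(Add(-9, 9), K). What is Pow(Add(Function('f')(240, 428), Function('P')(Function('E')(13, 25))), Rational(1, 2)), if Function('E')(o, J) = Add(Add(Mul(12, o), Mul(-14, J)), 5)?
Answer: Pow(33077, Rational(1, 2)) ≈ 181.87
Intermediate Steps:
Function('f')(r, K) = 2 (Function('f')(r, K) = Add(2, Mul(-1, Mul(Add(-9, 9), K))) = Add(2, Mul(-1, Mul(0, K))) = Add(2, Mul(-1, 0)) = Add(2, 0) = 2)
Function('E')(o, J) = Add(5, Mul(-14, J), Mul(12, o)) (Function('E')(o, J) = Add(Add(Mul(-14, J), Mul(12, o)), 5) = Add(5, Mul(-14, J), Mul(12, o)))
Pow(Add(Function('f')(240, 428), Function('P')(Function('E')(13, 25))), Rational(1, 2)) = Pow(Add(2, Mul(Add(5, Mul(-14, 25), Mul(12, 13)), Add(14, Add(5, Mul(-14, 25), Mul(12, 13))))), Rational(1, 2)) = Pow(Add(2, Mul(Add(5, -350, 156), Add(14, Add(5, -350, 156)))), Rational(1, 2)) = Pow(Add(2, Mul(-189, Add(14, -189))), Rational(1, 2)) = Pow(Add(2, Mul(-189, -175)), Rational(1, 2)) = Pow(Add(2, 33075), Rational(1, 2)) = Pow(33077, Rational(1, 2))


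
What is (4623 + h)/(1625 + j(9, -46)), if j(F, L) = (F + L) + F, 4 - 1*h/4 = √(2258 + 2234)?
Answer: 4639/1597 - 8*√1123/1597 ≈ 2.7369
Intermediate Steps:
h = 16 - 8*√1123 (h = 16 - 4*√(2258 + 2234) = 16 - 8*√1123 ≈ -252.09)
j(F, L) = L + 2*F
(4623 + h)/(1625 + j(9, -46)) = (4623 + (16 - 8*√1123))/(1625 + (-46 + 2*9)) = (4639 - 8*√1123)/(1625 + (-46 + 18)) = (4639 - 8*√1123)/(1625 - 28) = (4639 - 8*√1123)/1597 = (4639 - 8*√1123)*(1/1597) = 4639/1597 - 8*√1123/1597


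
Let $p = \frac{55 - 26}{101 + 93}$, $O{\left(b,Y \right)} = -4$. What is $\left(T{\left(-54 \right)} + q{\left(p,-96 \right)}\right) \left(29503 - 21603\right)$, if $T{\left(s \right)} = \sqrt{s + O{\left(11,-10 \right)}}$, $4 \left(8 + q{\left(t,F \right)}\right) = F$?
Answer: $-252800 + 7900 i \sqrt{58} \approx -2.528 \cdot 10^{5} + 60165.0 i$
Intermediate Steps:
$p = \frac{29}{194} \approx 0.14948$
$q{\left(t,F \right)} = -8 + \frac{F}{4}$
$T{\left(s \right)} = \sqrt{-4 + s}$ ($T{\left(s \right)} = \sqrt{s - 4} = \sqrt{-4 + s}$)
$\left(T{\left(-54 \right)} + q{\left(p,-96 \right)}\right) \left(29503 - 21603\right) = \left(\sqrt{-4 - 54} + \left(-8 + \frac{1}{4} \left(-96\right)\right)\right) \left(29503 - 21603\right) = \left(\sqrt{-58} - 32\right) 7900 = \left(i \sqrt{58} - 32\right) 7900 = \left(-32 + i \sqrt{58}\right) 7900 = -252800 + 7900 i \sqrt{58}$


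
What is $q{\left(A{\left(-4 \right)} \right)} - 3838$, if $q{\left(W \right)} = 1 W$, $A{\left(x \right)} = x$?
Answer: $-3842$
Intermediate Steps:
$q{\left(W \right)} = W$
$q{\left(A{\left(-4 \right)} \right)} - 3838 = -4 - 3838 = -3842$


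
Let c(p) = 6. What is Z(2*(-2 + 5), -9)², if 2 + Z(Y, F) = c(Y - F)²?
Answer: 1156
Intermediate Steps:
Z(Y, F) = 34 (Z(Y, F) = -2 + 6² = -2 + 36 = 34)
Z(2*(-2 + 5), -9)² = 34² = 1156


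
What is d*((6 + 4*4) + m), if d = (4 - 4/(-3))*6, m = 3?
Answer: 800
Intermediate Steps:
d = 32 (d = (4 - 4*(-1/3))*6 = (4 + 4/3)*6 = (16/3)*6 = 32)
d*((6 + 4*4) + m) = 32*((6 + 4*4) + 3) = 32*((6 + 16) + 3) = 32*(22 + 3) = 32*25 = 800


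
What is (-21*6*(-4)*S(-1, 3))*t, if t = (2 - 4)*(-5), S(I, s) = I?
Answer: -5040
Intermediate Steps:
t = 10 (t = -2*(-5) = 10)
(-21*6*(-4)*S(-1, 3))*t = -21*6*(-4)*(-1)*10 = -(-504)*(-1)*10 = -21*24*10 = -504*10 = -5040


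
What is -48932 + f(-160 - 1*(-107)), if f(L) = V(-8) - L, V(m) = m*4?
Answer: -48911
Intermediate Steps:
V(m) = 4*m
f(L) = -32 - L (f(L) = 4*(-8) - L = -32 - L)
-48932 + f(-160 - 1*(-107)) = -48932 + (-32 - (-160 - 1*(-107))) = -48932 + (-32 - (-160 + 107)) = -48932 + (-32 - 1*(-53)) = -48932 + (-32 + 53) = -48932 + 21 = -48911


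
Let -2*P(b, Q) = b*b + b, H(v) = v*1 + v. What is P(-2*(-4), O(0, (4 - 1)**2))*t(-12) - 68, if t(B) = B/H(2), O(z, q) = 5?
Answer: 40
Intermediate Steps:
H(v) = 2*v (H(v) = v + v = 2*v)
t(B) = B/4 (t(B) = B/((2*2)) = B/4)
P(b, Q) = -b/2 - b**2/2 (P(b, Q) = -(b*b + b)/2 = -(b**2 + b)/2 = -(b + b**2)/2 = -b/2 - b**2/2)
P(-2*(-4), O(0, (4 - 1)**2))*t(-12) - 68 = (-(-2*(-4))*(1 - 2*(-4))/2)*((1/4)*(-12)) - 68 = -1/2*8*(1 + 8)*(-3) - 68 = -1/2*8*9*(-3) - 68 = -36*(-3) - 68 = 108 - 68 = 40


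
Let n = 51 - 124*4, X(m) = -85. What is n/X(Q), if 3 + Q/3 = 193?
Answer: 89/17 ≈ 5.2353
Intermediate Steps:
Q = 570 (Q = -9 + 3*193 = -9 + 579 = 570)
n = -445 (n = 51 - 496 = -445)
n/X(Q) = -445/(-85) = -445*(-1/85) = 89/17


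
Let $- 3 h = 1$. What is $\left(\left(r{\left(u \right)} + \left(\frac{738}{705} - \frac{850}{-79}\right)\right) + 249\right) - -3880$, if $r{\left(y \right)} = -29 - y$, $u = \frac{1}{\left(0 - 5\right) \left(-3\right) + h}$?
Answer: $\frac{3358714401}{816860} \approx 4111.7$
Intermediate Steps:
$h = - \frac{1}{3}$ ($h = \left(- \frac{1}{3}\right) 1 = - \frac{1}{3} \approx -0.33333$)
$u = \frac{3}{44}$ ($u = \frac{1}{\left(0 - 5\right) \left(-3\right) - \frac{1}{3}} = \frac{1}{\left(-5\right) \left(-3\right) - \frac{1}{3}} = \frac{1}{15 - \frac{1}{3}} = \frac{1}{\frac{44}{3}} = \frac{3}{44} \approx 0.068182$)
$\left(\left(r{\left(u \right)} + \left(\frac{738}{705} - \frac{850}{-79}\right)\right) + 249\right) - -3880 = \left(\left(\left(-29 - \frac{3}{44}\right) + \left(\frac{738}{705} - \frac{850}{-79}\right)\right) + 249\right) - -3880 = \left(\left(\left(-29 - \frac{3}{44}\right) + \left(738 \cdot \frac{1}{705} - - \frac{850}{79}\right)\right) + 249\right) + 3880 = \left(\left(- \frac{1279}{44} + \left(\frac{246}{235} + \frac{850}{79}\right)\right) + 249\right) + 3880 = \left(\left(- \frac{1279}{44} + \frac{219184}{18565}\right) + 249\right) + 3880 = \left(- \frac{14100539}{816860} + 249\right) + 3880 = \frac{189297601}{816860} + 3880 = \frac{3358714401}{816860}$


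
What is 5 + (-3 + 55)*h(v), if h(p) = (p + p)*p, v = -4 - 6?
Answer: 10405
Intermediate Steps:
v = -10
h(p) = 2*p² (h(p) = (2*p)*p = 2*p²)
5 + (-3 + 55)*h(v) = 5 + (-3 + 55)*(2*(-10)²) = 5 + 52*(2*100) = 5 + 52*200 = 5 + 10400 = 10405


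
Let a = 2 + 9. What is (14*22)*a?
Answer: 3388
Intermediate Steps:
a = 11
(14*22)*a = (14*22)*11 = 308*11 = 3388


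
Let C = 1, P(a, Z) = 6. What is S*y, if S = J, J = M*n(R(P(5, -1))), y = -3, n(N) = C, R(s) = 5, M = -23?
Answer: 69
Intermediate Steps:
n(N) = 1
J = -23 (J = -23*1 = -23)
S = -23
S*y = -23*(-3) = 69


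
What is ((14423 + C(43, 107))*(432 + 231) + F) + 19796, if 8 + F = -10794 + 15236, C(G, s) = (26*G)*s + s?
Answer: 88969658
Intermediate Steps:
C(G, s) = s + 26*G*s (C(G, s) = 26*G*s + s = s + 26*G*s)
F = 4434 (F = -8 + (-10794 + 15236) = -8 + 4442 = 4434)
((14423 + C(43, 107))*(432 + 231) + F) + 19796 = ((14423 + 107*(1 + 26*43))*(432 + 231) + 4434) + 19796 = ((14423 + 107*(1 + 1118))*663 + 4434) + 19796 = ((14423 + 107*1119)*663 + 4434) + 19796 = ((14423 + 119733)*663 + 4434) + 19796 = (134156*663 + 4434) + 19796 = (88945428 + 4434) + 19796 = 88949862 + 19796 = 88969658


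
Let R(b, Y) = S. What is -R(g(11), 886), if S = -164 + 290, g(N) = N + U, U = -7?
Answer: -126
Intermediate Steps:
g(N) = -7 + N (g(N) = N - 7 = -7 + N)
S = 126
R(b, Y) = 126
-R(g(11), 886) = -1*126 = -126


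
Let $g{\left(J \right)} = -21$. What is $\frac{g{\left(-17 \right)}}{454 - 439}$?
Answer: $- \frac{7}{5} \approx -1.4$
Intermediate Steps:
$\frac{g{\left(-17 \right)}}{454 - 439} = - \frac{21}{454 - 439} = - \frac{21}{15} = \left(-21\right) \frac{1}{15} = - \frac{7}{5}$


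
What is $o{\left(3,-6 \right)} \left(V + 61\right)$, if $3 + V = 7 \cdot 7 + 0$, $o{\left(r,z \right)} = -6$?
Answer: $-642$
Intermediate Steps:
$V = 46$ ($V = -3 + \left(7 \cdot 7 + 0\right) = -3 + \left(49 + 0\right) = -3 + 49 = 46$)
$o{\left(3,-6 \right)} \left(V + 61\right) = - 6 \left(46 + 61\right) = \left(-6\right) 107 = -642$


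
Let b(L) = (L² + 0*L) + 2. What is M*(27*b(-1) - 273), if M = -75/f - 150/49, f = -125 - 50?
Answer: 24768/49 ≈ 505.47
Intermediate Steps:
f = -175
M = -129/49 (M = -75/(-175) - 150/49 = -75*(-1/175) - 150*1/49 = 3/7 - 150/49 = -129/49 ≈ -2.6327)
b(L) = 2 + L² (b(L) = (L² + 0) + 2 = L² + 2 = 2 + L²)
M*(27*b(-1) - 273) = -129*(27*(2 + (-1)²) - 273)/49 = -129*(27*(2 + 1) - 273)/49 = -129*(27*3 - 273)/49 = -129*(81 - 273)/49 = -129/49*(-192) = 24768/49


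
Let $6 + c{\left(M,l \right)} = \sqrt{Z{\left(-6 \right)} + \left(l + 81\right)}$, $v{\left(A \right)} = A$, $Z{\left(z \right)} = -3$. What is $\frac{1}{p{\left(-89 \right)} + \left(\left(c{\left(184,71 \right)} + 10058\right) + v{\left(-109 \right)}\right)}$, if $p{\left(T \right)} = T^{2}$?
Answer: $\frac{17864}{319122347} - \frac{\sqrt{149}}{319122347} \approx 5.594 \cdot 10^{-5}$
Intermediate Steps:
$c{\left(M,l \right)} = -6 + \sqrt{78 + l}$ ($c{\left(M,l \right)} = -6 + \sqrt{-3 + \left(l + 81\right)} = -6 + \sqrt{-3 + \left(81 + l\right)} = -6 + \sqrt{78 + l}$)
$\frac{1}{p{\left(-89 \right)} + \left(\left(c{\left(184,71 \right)} + 10058\right) + v{\left(-109 \right)}\right)} = \frac{1}{\left(-89\right)^{2} + \left(\left(\left(-6 + \sqrt{78 + 71}\right) + 10058\right) - 109\right)} = \frac{1}{7921 + \left(\left(\left(-6 + \sqrt{149}\right) + 10058\right) - 109\right)} = \frac{1}{7921 + \left(\left(10052 + \sqrt{149}\right) - 109\right)} = \frac{1}{7921 + \left(9943 + \sqrt{149}\right)} = \frac{1}{17864 + \sqrt{149}}$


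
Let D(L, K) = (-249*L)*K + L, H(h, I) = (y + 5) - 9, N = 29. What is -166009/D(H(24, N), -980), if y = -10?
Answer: 166009/3416294 ≈ 0.048593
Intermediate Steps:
H(h, I) = -14 (H(h, I) = (-10 + 5) - 9 = -5 - 9 = -14)
D(L, K) = L - 249*K*L (D(L, K) = -249*K*L + L = L - 249*K*L)
-166009/D(H(24, N), -980) = -166009/((-14*(1 - 249*(-980)))) = -166009/((-14*(1 + 244020))) = -166009/((-14*244021)) = -166009/(-3416294) = -166009*(-1)/3416294 = -1*(-166009/3416294) = 166009/3416294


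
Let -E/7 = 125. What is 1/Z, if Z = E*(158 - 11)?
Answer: -1/128625 ≈ -7.7745e-6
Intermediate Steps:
E = -875 (E = -7*125 = -875)
Z = -128625 (Z = -875*(158 - 11) = -875*147 = -128625)
1/Z = 1/(-128625) = -1/128625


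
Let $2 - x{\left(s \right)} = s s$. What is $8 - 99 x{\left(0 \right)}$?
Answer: $-190$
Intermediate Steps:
$x{\left(s \right)} = 2 - s^{2}$ ($x{\left(s \right)} = 2 - s s = 2 - s^{2}$)
$8 - 99 x{\left(0 \right)} = 8 - 99 \left(2 - 0^{2}\right) = 8 - 99 \left(2 - 0\right) = 8 - 99 \left(2 + 0\right) = 8 - 198 = -190$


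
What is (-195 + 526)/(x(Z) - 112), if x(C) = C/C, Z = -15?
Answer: -331/111 ≈ -2.9820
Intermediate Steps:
x(C) = 1
(-195 + 526)/(x(Z) - 112) = (-195 + 526)/(1 - 112) = 331/(-111) = 331*(-1/111) = -331/111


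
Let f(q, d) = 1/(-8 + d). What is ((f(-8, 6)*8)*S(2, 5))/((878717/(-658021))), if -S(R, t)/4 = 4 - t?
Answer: 214864/17933 ≈ 11.981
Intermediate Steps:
S(R, t) = -16 + 4*t (S(R, t) = -4*(4 - t) = -16 + 4*t)
((f(-8, 6)*8)*S(2, 5))/((878717/(-658021))) = ((8/(-8 + 6))*(-16 + 4*5))/((878717/(-658021))) = ((8/(-2))*(-16 + 20))/((878717*(-1/658021))) = (-½*8*4)/(-17933/13429) = -4*4*(-13429/17933) = -16*(-13429/17933) = 214864/17933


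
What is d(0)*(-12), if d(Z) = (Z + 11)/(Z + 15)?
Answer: -44/5 ≈ -8.8000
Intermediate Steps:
d(Z) = (11 + Z)/(15 + Z)
d(0)*(-12) = ((11 + 0)/(15 + 0))*(-12) = (11/15)*(-12) = -44/5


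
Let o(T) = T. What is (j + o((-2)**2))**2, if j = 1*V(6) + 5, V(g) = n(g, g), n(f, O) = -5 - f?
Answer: 4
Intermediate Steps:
V(g) = -5 - g
j = -6 (j = 1*(-5 - 1*6) + 5 = 1*(-5 - 6) + 5 = 1*(-11) + 5 = -11 + 5 = -6)
(j + o((-2)**2))**2 = (-6 + (-2)**2)**2 = (-6 + 4)**2 = (-2)**2 = 4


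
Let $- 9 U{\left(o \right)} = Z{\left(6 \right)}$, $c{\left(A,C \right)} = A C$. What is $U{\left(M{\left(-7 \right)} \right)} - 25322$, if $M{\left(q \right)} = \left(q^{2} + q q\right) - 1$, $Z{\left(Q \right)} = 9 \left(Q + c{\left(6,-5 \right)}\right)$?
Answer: $-25298$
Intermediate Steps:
$Z{\left(Q \right)} = -270 + 9 Q$ ($Z{\left(Q \right)} = 9 \left(Q + 6 \left(-5\right)\right) = 9 \left(Q - 30\right) = 9 \left(-30 + Q\right) = -270 + 9 Q$)
$M{\left(q \right)} = -1 + 2 q^{2}$ ($M{\left(q \right)} = \left(q^{2} + q^{2}\right) - 1 = 2 q^{2} - 1 = -1 + 2 q^{2}$)
$U{\left(o \right)} = 24$ ($U{\left(o \right)} = - \frac{-270 + 9 \cdot 6}{9} = - \frac{-270 + 54}{9} = \left(- \frac{1}{9}\right) \left(-216\right) = 24$)
$U{\left(M{\left(-7 \right)} \right)} - 25322 = 24 - 25322 = -25298$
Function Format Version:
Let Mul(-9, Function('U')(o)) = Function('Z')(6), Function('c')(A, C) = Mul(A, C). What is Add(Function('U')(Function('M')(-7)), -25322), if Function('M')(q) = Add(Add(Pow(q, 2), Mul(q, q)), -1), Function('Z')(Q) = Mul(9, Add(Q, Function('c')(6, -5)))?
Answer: -25298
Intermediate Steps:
Function('Z')(Q) = Add(-270, Mul(9, Q)) (Function('Z')(Q) = Mul(9, Add(Q, Mul(6, -5))) = Mul(9, Add(Q, -30)) = Mul(9, Add(-30, Q)) = Add(-270, Mul(9, Q)))
Function('M')(q) = Add(-1, Mul(2, Pow(q, 2))) (Function('M')(q) = Add(Add(Pow(q, 2), Pow(q, 2)), -1) = Add(Mul(2, Pow(q, 2)), -1) = Add(-1, Mul(2, Pow(q, 2))))
Function('U')(o) = 24 (Function('U')(o) = Mul(Rational(-1, 9), Add(-270, Mul(9, 6))) = Mul(Rational(-1, 9), Add(-270, 54)) = Mul(Rational(-1, 9), -216) = 24)
Add(Function('U')(Function('M')(-7)), -25322) = Add(24, -25322) = -25298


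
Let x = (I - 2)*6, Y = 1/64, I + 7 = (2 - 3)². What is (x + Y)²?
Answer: 9431041/4096 ≈ 2302.5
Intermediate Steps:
I = -6 (I = -7 + (2 - 3)² = -7 + (-1)² = -7 + 1 = -6)
Y = 1/64 ≈ 0.015625
x = -48 (x = (-6 - 2)*6 = -8*6 = -48)
(x + Y)² = (-48 + 1/64)² = (-3071/64)² = 9431041/4096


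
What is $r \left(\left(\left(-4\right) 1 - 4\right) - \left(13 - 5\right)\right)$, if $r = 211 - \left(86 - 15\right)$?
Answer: $-2240$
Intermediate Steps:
$r = 140$ ($r = 211 - \left(86 - 15\right) = 211 - 71 = 140$)
$r \left(\left(\left(-4\right) 1 - 4\right) - \left(13 - 5\right)\right) = 140 \left(\left(\left(-4\right) 1 - 4\right) - \left(13 - 5\right)\right) = 140 \left(\left(-4 - 4\right) - 8\right) = 140 \left(-8 - 8\right) = 140 \left(-16\right) = -2240$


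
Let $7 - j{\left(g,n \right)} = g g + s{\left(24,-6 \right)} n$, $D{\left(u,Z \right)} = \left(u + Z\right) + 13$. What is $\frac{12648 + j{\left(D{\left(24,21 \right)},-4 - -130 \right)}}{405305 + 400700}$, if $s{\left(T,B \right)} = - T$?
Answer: $\frac{2463}{161201} \approx 0.015279$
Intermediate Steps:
$D{\left(u,Z \right)} = 13 + Z + u$ ($D{\left(u,Z \right)} = \left(Z + u\right) + 13 = 13 + Z + u$)
$j{\left(g,n \right)} = 7 - g^{2} + 24 n$ ($j{\left(g,n \right)} = 7 - \left(g g + \left(-1\right) 24 n\right) = 7 - \left(g^{2} - 24 n\right) = 7 - g^{2} + 24 n$)
$\frac{12648 + j{\left(D{\left(24,21 \right)},-4 - -130 \right)}}{405305 + 400700} = \frac{12648 + \left(7 - \left(13 + 21 + 24\right)^{2} + 24 \left(-4 - -130\right)\right)}{405305 + 400700} = \frac{12648 + \left(7 - 58^{2} + 24 \left(-4 + 130\right)\right)}{806005} = \left(12648 + \left(7 - 3364 + 24 \cdot 126\right)\right) \frac{1}{806005} = \left(12648 + \left(7 - 3364 + 3024\right)\right) \frac{1}{806005} = \left(12648 - 333\right) \frac{1}{806005} = 12315 \cdot \frac{1}{806005} = \frac{2463}{161201}$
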